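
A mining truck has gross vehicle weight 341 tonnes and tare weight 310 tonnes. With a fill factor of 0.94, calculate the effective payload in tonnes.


29.14 tonnes

Maximum payload = gross - tare
= 341 - 310 = 31 tonnes
Effective payload = max payload * fill factor
= 31 * 0.94
= 29.14 tonnes


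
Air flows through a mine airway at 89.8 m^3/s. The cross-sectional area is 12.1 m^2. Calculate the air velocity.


Velocity = flow rate / cross-sectional area
= 89.8 / 12.1
= 7.4215 m/s

7.4215 m/s


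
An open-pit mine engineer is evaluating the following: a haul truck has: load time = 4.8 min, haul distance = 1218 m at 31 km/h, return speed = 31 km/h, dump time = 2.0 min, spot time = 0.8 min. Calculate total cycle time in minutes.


12.3148 min

Convert haul speed to m/min: 31 * 1000/60 = 516.6666667 m/min
Haul time = 1218 / 516.6666667 = 2.357419355 min
Convert return speed to m/min: 31 * 1000/60 = 516.6666667 m/min
Return time = 1218 / 516.6666667 = 2.357419355 min
Total cycle time:
= 4.8 + 2.357419355 + 2.0 + 2.357419355 + 0.8
= 12.3148 min


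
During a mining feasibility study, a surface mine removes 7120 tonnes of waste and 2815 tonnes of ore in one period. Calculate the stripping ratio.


Stripping ratio = waste tonnage / ore tonnage
= 7120 / 2815
= 2.5293

2.5293


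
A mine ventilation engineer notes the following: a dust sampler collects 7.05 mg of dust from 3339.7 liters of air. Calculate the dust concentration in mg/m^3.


Convert liters to m^3: 1 m^3 = 1000 L
Concentration = mass / volume * 1000
= 7.05 / 3339.7 * 1000
= 0.002110968051 * 1000
= 2.111 mg/m^3

2.111 mg/m^3


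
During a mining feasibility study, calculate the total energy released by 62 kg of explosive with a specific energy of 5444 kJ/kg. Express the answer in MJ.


337.528 MJ

Energy = mass * specific_energy / 1000
= 62 * 5444 / 1000
= 337528 / 1000
= 337.528 MJ


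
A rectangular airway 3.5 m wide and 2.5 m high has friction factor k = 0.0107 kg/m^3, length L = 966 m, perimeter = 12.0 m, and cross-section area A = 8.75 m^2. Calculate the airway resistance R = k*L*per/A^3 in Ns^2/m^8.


Compute the numerator:
k * L * per = 0.0107 * 966 * 12.0
= 124.0344
Compute the denominator:
A^3 = 8.75^3 = 669.921875
Resistance:
R = 124.0344 / 669.921875
= 0.1851 Ns^2/m^8

0.1851 Ns^2/m^8


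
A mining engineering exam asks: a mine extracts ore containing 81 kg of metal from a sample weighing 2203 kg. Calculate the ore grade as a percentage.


Ore grade = (metal mass / ore mass) * 100
= (81 / 2203) * 100
= 0.03676804358 * 100
= 3.6768%

3.6768%


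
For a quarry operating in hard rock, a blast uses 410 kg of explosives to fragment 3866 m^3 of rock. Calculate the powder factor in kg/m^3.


Powder factor = explosive mass / rock volume
= 410 / 3866
= 0.1061 kg/m^3

0.1061 kg/m^3


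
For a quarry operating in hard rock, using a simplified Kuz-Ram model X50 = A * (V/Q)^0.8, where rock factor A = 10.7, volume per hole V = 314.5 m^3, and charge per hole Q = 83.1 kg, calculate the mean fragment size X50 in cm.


Compute V/Q:
V/Q = 314.5 / 83.1 = 3.784596871
Raise to the power 0.8:
(V/Q)^0.8 = 3.784596871^0.8 = 2.900118213
Multiply by A:
X50 = 10.7 * 2.900118213
= 31.0313 cm

31.0313 cm


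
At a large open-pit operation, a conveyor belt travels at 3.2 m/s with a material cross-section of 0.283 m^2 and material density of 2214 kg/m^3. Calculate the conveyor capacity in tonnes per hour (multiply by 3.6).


Volumetric flow = speed * area
= 3.2 * 0.283 = 0.9056 m^3/s
Mass flow = volumetric * density
= 0.9056 * 2214 = 2004.9984 kg/s
Convert to t/h: multiply by 3.6
Capacity = 2004.9984 * 3.6
= 7217.9942 t/h

7217.9942 t/h


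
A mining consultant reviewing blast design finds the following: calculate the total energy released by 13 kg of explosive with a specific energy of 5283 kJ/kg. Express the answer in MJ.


68.679 MJ

Energy = mass * specific_energy / 1000
= 13 * 5283 / 1000
= 68679 / 1000
= 68.679 MJ


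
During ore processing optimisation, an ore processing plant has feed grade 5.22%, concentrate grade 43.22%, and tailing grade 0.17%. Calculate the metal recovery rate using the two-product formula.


97.1253%

Using the two-product formula:
R = 100 * c * (f - t) / (f * (c - t))
Numerator = 100 * 43.22 * (5.22 - 0.17)
= 100 * 43.22 * 5.05
= 21826.1
Denominator = 5.22 * (43.22 - 0.17)
= 5.22 * 43.05
= 224.721
R = 21826.1 / 224.721
= 97.1253%


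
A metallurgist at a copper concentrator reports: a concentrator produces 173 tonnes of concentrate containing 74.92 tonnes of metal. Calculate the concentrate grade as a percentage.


43.3064%

Grade = (metal in concentrate / concentrate mass) * 100
= (74.92 / 173) * 100
= 0.4330635838 * 100
= 43.3064%


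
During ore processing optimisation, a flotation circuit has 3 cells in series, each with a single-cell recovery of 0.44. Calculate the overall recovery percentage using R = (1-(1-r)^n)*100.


82.4384%

Complement of single-cell recovery:
1 - r = 1 - 0.44 = 0.56
Raise to power n:
(1 - r)^3 = 0.56^3 = 0.175616
Overall recovery:
R = (1 - 0.175616) * 100
= 82.4384%


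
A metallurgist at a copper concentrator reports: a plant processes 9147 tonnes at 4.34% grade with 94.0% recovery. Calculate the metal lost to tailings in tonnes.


23.8188 tonnes

Total metal in feed:
= 9147 * 4.34 / 100 = 396.9798 tonnes
Metal recovered:
= 396.9798 * 94.0 / 100 = 373.161012 tonnes
Metal lost to tailings:
= 396.9798 - 373.161012
= 23.8188 tonnes


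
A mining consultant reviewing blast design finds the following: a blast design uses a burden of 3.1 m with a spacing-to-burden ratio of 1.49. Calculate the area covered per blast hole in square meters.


14.3189 m^2

First, find the spacing:
Spacing = burden * ratio = 3.1 * 1.49
= 4.619 m
Then, calculate the area:
Area = burden * spacing = 3.1 * 4.619
= 14.3189 m^2


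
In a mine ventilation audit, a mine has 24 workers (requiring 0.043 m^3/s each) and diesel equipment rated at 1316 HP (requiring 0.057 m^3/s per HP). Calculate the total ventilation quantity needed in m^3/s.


76.044 m^3/s

Airflow for workers:
Q_people = 24 * 0.043 = 1.032 m^3/s
Airflow for diesel equipment:
Q_diesel = 1316 * 0.057 = 75.012 m^3/s
Total ventilation:
Q_total = 1.032 + 75.012
= 76.044 m^3/s


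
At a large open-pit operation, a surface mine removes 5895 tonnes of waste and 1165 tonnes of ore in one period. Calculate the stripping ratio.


Stripping ratio = waste tonnage / ore tonnage
= 5895 / 1165
= 5.0601

5.0601


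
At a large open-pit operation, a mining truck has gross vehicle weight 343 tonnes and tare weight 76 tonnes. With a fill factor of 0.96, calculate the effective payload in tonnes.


Maximum payload = gross - tare
= 343 - 76 = 267 tonnes
Effective payload = max payload * fill factor
= 267 * 0.96
= 256.32 tonnes

256.32 tonnes


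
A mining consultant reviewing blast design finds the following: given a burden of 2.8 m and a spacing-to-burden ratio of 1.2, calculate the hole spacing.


3.36 m

Spacing = burden * ratio
= 2.8 * 1.2
= 3.36 m


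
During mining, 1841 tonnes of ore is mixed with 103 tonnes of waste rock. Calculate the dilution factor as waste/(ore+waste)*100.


5.2984%

Total material = ore + waste
= 1841 + 103 = 1944 tonnes
Dilution = waste / total * 100
= 103 / 1944 * 100
= 0.05298353909 * 100
= 5.2984%


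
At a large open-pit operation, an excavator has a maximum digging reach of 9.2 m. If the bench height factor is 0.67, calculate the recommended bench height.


Bench height = reach * factor
= 9.2 * 0.67
= 6.164 m

6.164 m


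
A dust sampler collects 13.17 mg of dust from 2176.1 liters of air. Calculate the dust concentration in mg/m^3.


Convert liters to m^3: 1 m^3 = 1000 L
Concentration = mass / volume * 1000
= 13.17 / 2176.1 * 1000
= 0.006052111576 * 1000
= 6.0521 mg/m^3

6.0521 mg/m^3


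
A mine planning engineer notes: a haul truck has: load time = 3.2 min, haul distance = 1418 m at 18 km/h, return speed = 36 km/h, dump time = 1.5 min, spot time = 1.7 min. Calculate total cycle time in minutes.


Convert haul speed to m/min: 18 * 1000/60 = 300 m/min
Haul time = 1418 / 300 = 4.726666667 min
Convert return speed to m/min: 36 * 1000/60 = 600 m/min
Return time = 1418 / 600 = 2.363333333 min
Total cycle time:
= 3.2 + 4.726666667 + 1.5 + 2.363333333 + 1.7
= 13.49 min

13.49 min


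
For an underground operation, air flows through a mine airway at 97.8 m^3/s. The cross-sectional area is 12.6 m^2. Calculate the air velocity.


7.7619 m/s

Velocity = flow rate / cross-sectional area
= 97.8 / 12.6
= 7.7619 m/s


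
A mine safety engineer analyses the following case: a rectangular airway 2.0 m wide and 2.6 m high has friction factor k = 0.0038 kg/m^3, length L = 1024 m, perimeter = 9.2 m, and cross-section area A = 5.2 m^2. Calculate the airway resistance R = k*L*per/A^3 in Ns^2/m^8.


0.2546 Ns^2/m^8

Compute the numerator:
k * L * per = 0.0038 * 1024 * 9.2
= 35.79904
Compute the denominator:
A^3 = 5.2^3 = 140.608
Resistance:
R = 35.79904 / 140.608
= 0.2546 Ns^2/m^8


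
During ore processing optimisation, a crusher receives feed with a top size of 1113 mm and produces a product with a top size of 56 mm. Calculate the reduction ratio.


Reduction ratio = feed size / product size
= 1113 / 56
= 19.875

19.875


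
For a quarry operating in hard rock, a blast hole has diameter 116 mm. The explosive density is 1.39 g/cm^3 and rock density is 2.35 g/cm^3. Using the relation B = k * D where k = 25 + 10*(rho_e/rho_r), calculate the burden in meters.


3.5861 m

First, compute k:
rho_e / rho_r = 1.39 / 2.35 = 0.5914893617
k = 25 + 10 * 0.5914893617 = 30.91489362
Then, compute burden:
B = k * D / 1000 = 30.91489362 * 116 / 1000
= 3586.12766 / 1000
= 3.5861 m


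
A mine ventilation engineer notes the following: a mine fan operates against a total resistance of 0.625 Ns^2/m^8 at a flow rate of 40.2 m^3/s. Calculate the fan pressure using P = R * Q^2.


1010.025 Pa

Compute Q^2:
Q^2 = 40.2^2 = 1616.04
Compute pressure:
P = R * Q^2 = 0.625 * 1616.04
= 1010.025 Pa


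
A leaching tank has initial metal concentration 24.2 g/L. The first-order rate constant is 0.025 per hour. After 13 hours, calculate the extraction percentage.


Compute the exponent:
-k * t = -0.025 * 13 = -0.325
Remaining concentration:
C = 24.2 * exp(-0.325)
= 24.2 * 0.7225273536
= 17.48516196 g/L
Extracted = 24.2 - 17.48516196 = 6.714838042 g/L
Extraction % = 6.714838042 / 24.2 * 100
= 27.7473%

27.7473%


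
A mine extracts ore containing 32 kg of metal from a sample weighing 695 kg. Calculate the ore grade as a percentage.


Ore grade = (metal mass / ore mass) * 100
= (32 / 695) * 100
= 0.04604316547 * 100
= 4.6043%

4.6043%


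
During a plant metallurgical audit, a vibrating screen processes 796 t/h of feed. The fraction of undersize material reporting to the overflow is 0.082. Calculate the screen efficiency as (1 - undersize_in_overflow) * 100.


Screen efficiency = (1 - fraction of undersize in overflow) * 100
= (1 - 0.082) * 100
= 0.918 * 100
= 91.8%

91.8%


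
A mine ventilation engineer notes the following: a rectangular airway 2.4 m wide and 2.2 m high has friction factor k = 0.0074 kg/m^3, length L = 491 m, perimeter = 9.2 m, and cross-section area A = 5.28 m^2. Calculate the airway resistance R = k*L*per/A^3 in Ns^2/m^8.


0.2271 Ns^2/m^8

Compute the numerator:
k * L * per = 0.0074 * 491 * 9.2
= 33.42728
Compute the denominator:
A^3 = 5.28^3 = 147.197952
Resistance:
R = 33.42728 / 147.197952
= 0.2271 Ns^2/m^8


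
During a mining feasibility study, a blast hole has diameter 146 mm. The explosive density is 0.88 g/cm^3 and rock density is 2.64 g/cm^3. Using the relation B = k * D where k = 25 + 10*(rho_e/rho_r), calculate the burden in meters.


First, compute k:
rho_e / rho_r = 0.88 / 2.64 = 0.3333333333
k = 25 + 10 * 0.3333333333 = 28.33333333
Then, compute burden:
B = k * D / 1000 = 28.33333333 * 146 / 1000
= 4136.666667 / 1000
= 4.1367 m

4.1367 m


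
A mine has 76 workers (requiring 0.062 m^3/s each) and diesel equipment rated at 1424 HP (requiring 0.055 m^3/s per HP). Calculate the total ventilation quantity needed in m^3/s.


Airflow for workers:
Q_people = 76 * 0.062 = 4.712 m^3/s
Airflow for diesel equipment:
Q_diesel = 1424 * 0.055 = 78.32 m^3/s
Total ventilation:
Q_total = 4.712 + 78.32
= 83.032 m^3/s

83.032 m^3/s


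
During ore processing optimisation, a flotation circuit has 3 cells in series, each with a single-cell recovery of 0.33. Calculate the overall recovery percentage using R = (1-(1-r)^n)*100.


69.9237%

Complement of single-cell recovery:
1 - r = 1 - 0.33 = 0.67
Raise to power n:
(1 - r)^3 = 0.67^3 = 0.300763
Overall recovery:
R = (1 - 0.300763) * 100
= 69.9237%


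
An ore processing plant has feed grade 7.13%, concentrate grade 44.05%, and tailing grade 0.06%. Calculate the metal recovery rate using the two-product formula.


Using the two-product formula:
R = 100 * c * (f - t) / (f * (c - t))
Numerator = 100 * 44.05 * (7.13 - 0.06)
= 100 * 44.05 * 7.07
= 31143.35
Denominator = 7.13 * (44.05 - 0.06)
= 7.13 * 43.99
= 313.6487
R = 31143.35 / 313.6487
= 99.2937%

99.2937%


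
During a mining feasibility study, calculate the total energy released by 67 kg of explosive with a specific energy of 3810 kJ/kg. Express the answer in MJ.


255.27 MJ

Energy = mass * specific_energy / 1000
= 67 * 3810 / 1000
= 255270 / 1000
= 255.27 MJ


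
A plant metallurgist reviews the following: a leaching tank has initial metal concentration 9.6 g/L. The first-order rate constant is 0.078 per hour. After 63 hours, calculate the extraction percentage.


Compute the exponent:
-k * t = -0.078 * 63 = -4.914
Remaining concentration:
C = 9.6 * exp(-4.914)
= 9.6 * 0.007343057279
= 0.07049334988 g/L
Extracted = 9.6 - 0.07049334988 = 9.52950665 g/L
Extraction % = 9.52950665 / 9.6 * 100
= 99.2657%

99.2657%


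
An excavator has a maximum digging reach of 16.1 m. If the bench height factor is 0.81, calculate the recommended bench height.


13.041 m

Bench height = reach * factor
= 16.1 * 0.81
= 13.041 m


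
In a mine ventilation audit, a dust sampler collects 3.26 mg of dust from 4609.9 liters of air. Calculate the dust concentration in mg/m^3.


Convert liters to m^3: 1 m^3 = 1000 L
Concentration = mass / volume * 1000
= 3.26 / 4609.9 * 1000
= 0.0007071736914 * 1000
= 0.7072 mg/m^3

0.7072 mg/m^3


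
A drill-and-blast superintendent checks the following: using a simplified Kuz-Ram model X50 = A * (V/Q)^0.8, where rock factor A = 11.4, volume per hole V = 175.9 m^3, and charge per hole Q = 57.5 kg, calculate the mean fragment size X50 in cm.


Compute V/Q:
V/Q = 175.9 / 57.5 = 3.059130435
Raise to the power 0.8:
(V/Q)^0.8 = 3.059130435^0.8 = 2.446123589
Multiply by A:
X50 = 11.4 * 2.446123589
= 27.8858 cm

27.8858 cm


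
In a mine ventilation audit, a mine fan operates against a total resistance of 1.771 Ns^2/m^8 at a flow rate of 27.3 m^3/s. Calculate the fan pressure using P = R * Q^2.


Compute Q^2:
Q^2 = 27.3^2 = 745.29
Compute pressure:
P = R * Q^2 = 1.771 * 745.29
= 1319.9086 Pa

1319.9086 Pa


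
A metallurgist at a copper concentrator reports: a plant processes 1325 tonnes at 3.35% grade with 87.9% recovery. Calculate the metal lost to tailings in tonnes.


5.3709 tonnes

Total metal in feed:
= 1325 * 3.35 / 100 = 44.3875 tonnes
Metal recovered:
= 44.3875 * 87.9 / 100 = 39.0166125 tonnes
Metal lost to tailings:
= 44.3875 - 39.0166125
= 5.3709 tonnes


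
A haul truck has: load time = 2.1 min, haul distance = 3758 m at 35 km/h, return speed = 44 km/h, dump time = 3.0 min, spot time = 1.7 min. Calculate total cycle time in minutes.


18.3668 min

Convert haul speed to m/min: 35 * 1000/60 = 583.3333333 m/min
Haul time = 3758 / 583.3333333 = 6.442285714 min
Convert return speed to m/min: 44 * 1000/60 = 733.3333333 m/min
Return time = 3758 / 733.3333333 = 5.124545455 min
Total cycle time:
= 2.1 + 6.442285714 + 3.0 + 5.124545455 + 1.7
= 18.3668 min


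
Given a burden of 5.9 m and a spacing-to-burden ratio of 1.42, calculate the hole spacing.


8.378 m

Spacing = burden * ratio
= 5.9 * 1.42
= 8.378 m


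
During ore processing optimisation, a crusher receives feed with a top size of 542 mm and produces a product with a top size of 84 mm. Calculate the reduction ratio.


Reduction ratio = feed size / product size
= 542 / 84
= 6.4524

6.4524


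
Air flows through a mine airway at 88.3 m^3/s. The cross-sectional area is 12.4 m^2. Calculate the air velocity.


Velocity = flow rate / cross-sectional area
= 88.3 / 12.4
= 7.121 m/s

7.121 m/s


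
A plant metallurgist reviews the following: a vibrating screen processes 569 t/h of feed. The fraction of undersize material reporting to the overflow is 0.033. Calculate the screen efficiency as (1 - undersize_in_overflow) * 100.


96.7%

Screen efficiency = (1 - fraction of undersize in overflow) * 100
= (1 - 0.033) * 100
= 0.967 * 100
= 96.7%


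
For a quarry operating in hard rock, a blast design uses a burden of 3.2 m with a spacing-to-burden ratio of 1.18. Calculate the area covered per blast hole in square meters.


12.0832 m^2

First, find the spacing:
Spacing = burden * ratio = 3.2 * 1.18
= 3.776 m
Then, calculate the area:
Area = burden * spacing = 3.2 * 3.776
= 12.0832 m^2


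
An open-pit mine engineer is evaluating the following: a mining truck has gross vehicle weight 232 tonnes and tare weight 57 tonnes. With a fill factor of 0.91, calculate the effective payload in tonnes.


Maximum payload = gross - tare
= 232 - 57 = 175 tonnes
Effective payload = max payload * fill factor
= 175 * 0.91
= 159.25 tonnes

159.25 tonnes


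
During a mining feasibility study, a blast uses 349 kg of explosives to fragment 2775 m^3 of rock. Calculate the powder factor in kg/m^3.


Powder factor = explosive mass / rock volume
= 349 / 2775
= 0.1258 kg/m^3

0.1258 kg/m^3


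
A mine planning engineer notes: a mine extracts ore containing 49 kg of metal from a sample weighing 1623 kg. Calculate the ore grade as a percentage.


Ore grade = (metal mass / ore mass) * 100
= (49 / 1623) * 100
= 0.03019100431 * 100
= 3.0191%

3.0191%


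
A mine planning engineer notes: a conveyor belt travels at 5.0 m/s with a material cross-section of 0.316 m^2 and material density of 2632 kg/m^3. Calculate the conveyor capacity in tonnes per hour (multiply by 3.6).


14970.816 t/h

Volumetric flow = speed * area
= 5.0 * 0.316 = 1.58 m^3/s
Mass flow = volumetric * density
= 1.58 * 2632 = 4158.56 kg/s
Convert to t/h: multiply by 3.6
Capacity = 4158.56 * 3.6
= 14970.816 t/h


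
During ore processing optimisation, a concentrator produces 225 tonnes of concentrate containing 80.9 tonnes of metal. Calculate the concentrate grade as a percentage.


Grade = (metal in concentrate / concentrate mass) * 100
= (80.9 / 225) * 100
= 0.3595555556 * 100
= 35.9556%

35.9556%


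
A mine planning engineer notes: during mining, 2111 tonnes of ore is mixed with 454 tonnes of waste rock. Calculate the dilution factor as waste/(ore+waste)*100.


17.6998%

Total material = ore + waste
= 2111 + 454 = 2565 tonnes
Dilution = waste / total * 100
= 454 / 2565 * 100
= 0.1769980507 * 100
= 17.6998%


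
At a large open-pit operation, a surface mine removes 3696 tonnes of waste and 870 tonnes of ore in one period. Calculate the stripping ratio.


4.2483

Stripping ratio = waste tonnage / ore tonnage
= 3696 / 870
= 4.2483


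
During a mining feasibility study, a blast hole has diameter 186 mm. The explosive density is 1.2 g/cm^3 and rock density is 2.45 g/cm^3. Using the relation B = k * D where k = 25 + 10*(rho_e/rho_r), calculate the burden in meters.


First, compute k:
rho_e / rho_r = 1.2 / 2.45 = 0.4897959184
k = 25 + 10 * 0.4897959184 = 29.89795918
Then, compute burden:
B = k * D / 1000 = 29.89795918 * 186 / 1000
= 5561.020408 / 1000
= 5.561 m

5.561 m


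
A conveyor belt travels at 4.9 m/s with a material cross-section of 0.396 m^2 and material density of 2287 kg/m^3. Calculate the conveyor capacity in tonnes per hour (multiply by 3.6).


Volumetric flow = speed * area
= 4.9 * 0.396 = 1.9404 m^3/s
Mass flow = volumetric * density
= 1.9404 * 2287 = 4437.6948 kg/s
Convert to t/h: multiply by 3.6
Capacity = 4437.6948 * 3.6
= 15975.7013 t/h

15975.7013 t/h


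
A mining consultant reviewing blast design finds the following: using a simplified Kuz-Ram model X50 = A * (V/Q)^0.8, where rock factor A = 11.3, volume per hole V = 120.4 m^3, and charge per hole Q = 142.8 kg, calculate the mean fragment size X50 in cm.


Compute V/Q:
V/Q = 120.4 / 142.8 = 0.8431372549
Raise to the power 0.8:
(V/Q)^0.8 = 0.8431372549^0.8 = 0.8724059594
Multiply by A:
X50 = 11.3 * 0.8724059594
= 9.8582 cm

9.8582 cm


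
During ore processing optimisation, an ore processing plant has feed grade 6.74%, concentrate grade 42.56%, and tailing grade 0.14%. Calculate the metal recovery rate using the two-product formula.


98.246%

Using the two-product formula:
R = 100 * c * (f - t) / (f * (c - t))
Numerator = 100 * 42.56 * (6.74 - 0.14)
= 100 * 42.56 * 6.6
= 28089.6
Denominator = 6.74 * (42.56 - 0.14)
= 6.74 * 42.42
= 285.9108
R = 28089.6 / 285.9108
= 98.246%


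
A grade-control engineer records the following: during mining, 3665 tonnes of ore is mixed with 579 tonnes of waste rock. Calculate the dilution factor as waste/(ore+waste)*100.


13.6428%

Total material = ore + waste
= 3665 + 579 = 4244 tonnes
Dilution = waste / total * 100
= 579 / 4244 * 100
= 0.1364278982 * 100
= 13.6428%


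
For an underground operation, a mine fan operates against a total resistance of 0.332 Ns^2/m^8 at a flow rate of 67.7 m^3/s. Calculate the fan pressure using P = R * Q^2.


Compute Q^2:
Q^2 = 67.7^2 = 4583.29
Compute pressure:
P = R * Q^2 = 0.332 * 4583.29
= 1521.6523 Pa

1521.6523 Pa


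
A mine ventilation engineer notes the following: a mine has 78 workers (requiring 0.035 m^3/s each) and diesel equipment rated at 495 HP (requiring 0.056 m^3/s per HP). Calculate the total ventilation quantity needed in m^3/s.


30.45 m^3/s

Airflow for workers:
Q_people = 78 * 0.035 = 2.73 m^3/s
Airflow for diesel equipment:
Q_diesel = 495 * 0.056 = 27.72 m^3/s
Total ventilation:
Q_total = 2.73 + 27.72
= 30.45 m^3/s


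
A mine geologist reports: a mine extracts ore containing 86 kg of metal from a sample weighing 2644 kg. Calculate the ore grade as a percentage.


Ore grade = (metal mass / ore mass) * 100
= (86 / 2644) * 100
= 0.03252647504 * 100
= 3.2526%

3.2526%


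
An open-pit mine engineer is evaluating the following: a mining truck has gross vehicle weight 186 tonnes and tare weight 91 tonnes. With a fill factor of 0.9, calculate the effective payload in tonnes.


Maximum payload = gross - tare
= 186 - 91 = 95 tonnes
Effective payload = max payload * fill factor
= 95 * 0.9
= 85.5 tonnes

85.5 tonnes


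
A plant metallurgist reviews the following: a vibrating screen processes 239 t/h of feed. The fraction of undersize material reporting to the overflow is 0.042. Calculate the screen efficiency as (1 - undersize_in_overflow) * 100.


95.8%

Screen efficiency = (1 - fraction of undersize in overflow) * 100
= (1 - 0.042) * 100
= 0.958 * 100
= 95.8%


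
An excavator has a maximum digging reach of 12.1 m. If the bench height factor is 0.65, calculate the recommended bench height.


7.865 m

Bench height = reach * factor
= 12.1 * 0.65
= 7.865 m


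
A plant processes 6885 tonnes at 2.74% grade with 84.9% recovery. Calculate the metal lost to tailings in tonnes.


Total metal in feed:
= 6885 * 2.74 / 100 = 188.649 tonnes
Metal recovered:
= 188.649 * 84.9 / 100 = 160.163001 tonnes
Metal lost to tailings:
= 188.649 - 160.163001
= 28.486 tonnes

28.486 tonnes


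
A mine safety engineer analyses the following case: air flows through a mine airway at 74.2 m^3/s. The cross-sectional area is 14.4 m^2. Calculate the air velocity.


Velocity = flow rate / cross-sectional area
= 74.2 / 14.4
= 5.1528 m/s

5.1528 m/s


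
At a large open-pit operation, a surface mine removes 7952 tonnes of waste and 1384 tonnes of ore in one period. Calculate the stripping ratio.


Stripping ratio = waste tonnage / ore tonnage
= 7952 / 1384
= 5.7457

5.7457


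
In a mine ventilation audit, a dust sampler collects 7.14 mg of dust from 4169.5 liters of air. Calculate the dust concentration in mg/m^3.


Convert liters to m^3: 1 m^3 = 1000 L
Concentration = mass / volume * 1000
= 7.14 / 4169.5 * 1000
= 0.001712435544 * 1000
= 1.7124 mg/m^3

1.7124 mg/m^3


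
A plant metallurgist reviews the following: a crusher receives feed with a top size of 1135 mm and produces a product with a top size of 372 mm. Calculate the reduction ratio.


Reduction ratio = feed size / product size
= 1135 / 372
= 3.0511

3.0511


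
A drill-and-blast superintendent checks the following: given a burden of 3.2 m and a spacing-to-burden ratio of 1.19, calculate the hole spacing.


Spacing = burden * ratio
= 3.2 * 1.19
= 3.808 m

3.808 m


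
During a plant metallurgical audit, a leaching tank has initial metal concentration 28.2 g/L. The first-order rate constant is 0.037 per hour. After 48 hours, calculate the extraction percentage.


83.0686%

Compute the exponent:
-k * t = -0.037 * 48 = -1.776
Remaining concentration:
C = 28.2 * exp(-1.776)
= 28.2 * 0.1693140508
= 4.774656232 g/L
Extracted = 28.2 - 4.774656232 = 23.42534377 g/L
Extraction % = 23.42534377 / 28.2 * 100
= 83.0686%


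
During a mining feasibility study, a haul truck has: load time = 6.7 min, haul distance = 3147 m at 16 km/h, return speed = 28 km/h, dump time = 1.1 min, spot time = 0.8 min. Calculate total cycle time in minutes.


27.1448 min

Convert haul speed to m/min: 16 * 1000/60 = 266.6666667 m/min
Haul time = 3147 / 266.6666667 = 11.80125 min
Convert return speed to m/min: 28 * 1000/60 = 466.6666667 m/min
Return time = 3147 / 466.6666667 = 6.743571429 min
Total cycle time:
= 6.7 + 11.80125 + 1.1 + 6.743571429 + 0.8
= 27.1448 min


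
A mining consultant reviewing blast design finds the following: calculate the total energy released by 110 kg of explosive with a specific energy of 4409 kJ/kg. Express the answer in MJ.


484.99 MJ

Energy = mass * specific_energy / 1000
= 110 * 4409 / 1000
= 484990 / 1000
= 484.99 MJ


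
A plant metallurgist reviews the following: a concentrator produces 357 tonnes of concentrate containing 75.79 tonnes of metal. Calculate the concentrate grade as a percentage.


Grade = (metal in concentrate / concentrate mass) * 100
= (75.79 / 357) * 100
= 0.2122969188 * 100
= 21.2297%

21.2297%


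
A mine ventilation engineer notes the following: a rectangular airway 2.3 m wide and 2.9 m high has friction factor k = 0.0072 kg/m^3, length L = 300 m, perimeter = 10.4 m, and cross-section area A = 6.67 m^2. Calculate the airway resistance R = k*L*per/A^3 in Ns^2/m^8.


Compute the numerator:
k * L * per = 0.0072 * 300 * 10.4
= 22.464
Compute the denominator:
A^3 = 6.67^3 = 296.740963
Resistance:
R = 22.464 / 296.740963
= 0.0757 Ns^2/m^8

0.0757 Ns^2/m^8


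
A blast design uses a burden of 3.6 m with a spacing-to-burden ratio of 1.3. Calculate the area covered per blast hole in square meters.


16.848 m^2

First, find the spacing:
Spacing = burden * ratio = 3.6 * 1.3
= 4.68 m
Then, calculate the area:
Area = burden * spacing = 3.6 * 4.68
= 16.848 m^2


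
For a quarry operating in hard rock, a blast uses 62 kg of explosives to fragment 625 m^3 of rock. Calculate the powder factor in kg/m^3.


Powder factor = explosive mass / rock volume
= 62 / 625
= 0.0992 kg/m^3

0.0992 kg/m^3


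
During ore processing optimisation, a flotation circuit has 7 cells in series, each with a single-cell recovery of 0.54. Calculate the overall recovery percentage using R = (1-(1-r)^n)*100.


99.5642%

Complement of single-cell recovery:
1 - r = 1 - 0.54 = 0.46
Raise to power n:
(1 - r)^7 = 0.46^7 = 0.004358176572
Overall recovery:
R = (1 - 0.004358176572) * 100
= 99.5642%


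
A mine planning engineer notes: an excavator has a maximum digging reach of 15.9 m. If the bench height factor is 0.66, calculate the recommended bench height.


10.494 m

Bench height = reach * factor
= 15.9 * 0.66
= 10.494 m


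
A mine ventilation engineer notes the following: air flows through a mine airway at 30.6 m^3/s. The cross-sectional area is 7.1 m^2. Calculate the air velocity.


Velocity = flow rate / cross-sectional area
= 30.6 / 7.1
= 4.3099 m/s

4.3099 m/s


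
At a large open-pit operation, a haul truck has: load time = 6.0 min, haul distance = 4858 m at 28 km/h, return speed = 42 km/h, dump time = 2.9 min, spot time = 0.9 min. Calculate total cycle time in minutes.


27.15 min

Convert haul speed to m/min: 28 * 1000/60 = 466.6666667 m/min
Haul time = 4858 / 466.6666667 = 10.41 min
Convert return speed to m/min: 42 * 1000/60 = 700 m/min
Return time = 4858 / 700 = 6.94 min
Total cycle time:
= 6.0 + 10.41 + 2.9 + 6.94 + 0.9
= 27.15 min


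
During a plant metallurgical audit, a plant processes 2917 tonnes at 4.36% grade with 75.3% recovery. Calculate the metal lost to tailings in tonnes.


Total metal in feed:
= 2917 * 4.36 / 100 = 127.1812 tonnes
Metal recovered:
= 127.1812 * 75.3 / 100 = 95.7674436 tonnes
Metal lost to tailings:
= 127.1812 - 95.7674436
= 31.4138 tonnes

31.4138 tonnes


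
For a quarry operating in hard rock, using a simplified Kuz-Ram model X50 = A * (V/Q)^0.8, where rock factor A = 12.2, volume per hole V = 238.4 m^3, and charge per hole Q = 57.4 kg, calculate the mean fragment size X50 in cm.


38.1132 cm

Compute V/Q:
V/Q = 238.4 / 57.4 = 4.153310105
Raise to the power 0.8:
(V/Q)^0.8 = 4.153310105^0.8 = 3.124032095
Multiply by A:
X50 = 12.2 * 3.124032095
= 38.1132 cm


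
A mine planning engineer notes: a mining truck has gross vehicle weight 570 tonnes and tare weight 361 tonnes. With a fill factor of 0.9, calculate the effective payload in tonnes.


188.1 tonnes

Maximum payload = gross - tare
= 570 - 361 = 209 tonnes
Effective payload = max payload * fill factor
= 209 * 0.9
= 188.1 tonnes


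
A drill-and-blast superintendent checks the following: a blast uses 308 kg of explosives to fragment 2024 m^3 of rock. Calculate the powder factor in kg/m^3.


0.1522 kg/m^3

Powder factor = explosive mass / rock volume
= 308 / 2024
= 0.1522 kg/m^3


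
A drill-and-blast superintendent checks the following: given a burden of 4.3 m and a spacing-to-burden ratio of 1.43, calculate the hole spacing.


Spacing = burden * ratio
= 4.3 * 1.43
= 6.149 m

6.149 m


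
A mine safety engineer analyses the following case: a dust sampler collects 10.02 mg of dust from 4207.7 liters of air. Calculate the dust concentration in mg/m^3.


Convert liters to m^3: 1 m^3 = 1000 L
Concentration = mass / volume * 1000
= 10.02 / 4207.7 * 1000
= 0.00238134848 * 1000
= 2.3813 mg/m^3

2.3813 mg/m^3


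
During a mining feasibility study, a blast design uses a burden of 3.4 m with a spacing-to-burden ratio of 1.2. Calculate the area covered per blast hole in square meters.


13.872 m^2

First, find the spacing:
Spacing = burden * ratio = 3.4 * 1.2
= 4.08 m
Then, calculate the area:
Area = burden * spacing = 3.4 * 4.08
= 13.872 m^2


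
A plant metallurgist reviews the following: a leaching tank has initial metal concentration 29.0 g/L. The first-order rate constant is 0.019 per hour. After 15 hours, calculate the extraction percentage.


24.7986%

Compute the exponent:
-k * t = -0.019 * 15 = -0.285
Remaining concentration:
C = 29.0 * exp(-0.285)
= 29.0 * 0.7520142543
= 21.80841338 g/L
Extracted = 29.0 - 21.80841338 = 7.191586625 g/L
Extraction % = 7.191586625 / 29.0 * 100
= 24.7986%


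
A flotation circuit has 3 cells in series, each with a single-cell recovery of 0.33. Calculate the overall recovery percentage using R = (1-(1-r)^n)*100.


69.9237%

Complement of single-cell recovery:
1 - r = 1 - 0.33 = 0.67
Raise to power n:
(1 - r)^3 = 0.67^3 = 0.300763
Overall recovery:
R = (1 - 0.300763) * 100
= 69.9237%


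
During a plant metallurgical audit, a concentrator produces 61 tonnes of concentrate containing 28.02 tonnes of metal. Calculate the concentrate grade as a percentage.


Grade = (metal in concentrate / concentrate mass) * 100
= (28.02 / 61) * 100
= 0.4593442623 * 100
= 45.9344%

45.9344%


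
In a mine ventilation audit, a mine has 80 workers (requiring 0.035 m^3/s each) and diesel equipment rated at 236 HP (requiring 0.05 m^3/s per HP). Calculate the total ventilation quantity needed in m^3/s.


Airflow for workers:
Q_people = 80 * 0.035 = 2.8 m^3/s
Airflow for diesel equipment:
Q_diesel = 236 * 0.05 = 11.8 m^3/s
Total ventilation:
Q_total = 2.8 + 11.8
= 14.6 m^3/s

14.6 m^3/s


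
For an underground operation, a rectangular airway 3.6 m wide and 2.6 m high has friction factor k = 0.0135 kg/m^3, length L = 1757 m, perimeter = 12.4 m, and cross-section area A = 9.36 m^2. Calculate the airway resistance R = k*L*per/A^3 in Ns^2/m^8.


0.3587 Ns^2/m^8

Compute the numerator:
k * L * per = 0.0135 * 1757 * 12.4
= 294.1218
Compute the denominator:
A^3 = 9.36^3 = 820.025856
Resistance:
R = 294.1218 / 820.025856
= 0.3587 Ns^2/m^8


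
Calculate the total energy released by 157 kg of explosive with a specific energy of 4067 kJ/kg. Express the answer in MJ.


638.519 MJ

Energy = mass * specific_energy / 1000
= 157 * 4067 / 1000
= 638519 / 1000
= 638.519 MJ


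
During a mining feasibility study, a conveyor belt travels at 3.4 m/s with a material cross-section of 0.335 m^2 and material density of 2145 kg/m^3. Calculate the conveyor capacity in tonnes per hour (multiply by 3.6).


8795.358 t/h

Volumetric flow = speed * area
= 3.4 * 0.335 = 1.139 m^3/s
Mass flow = volumetric * density
= 1.139 * 2145 = 2443.155 kg/s
Convert to t/h: multiply by 3.6
Capacity = 2443.155 * 3.6
= 8795.358 t/h


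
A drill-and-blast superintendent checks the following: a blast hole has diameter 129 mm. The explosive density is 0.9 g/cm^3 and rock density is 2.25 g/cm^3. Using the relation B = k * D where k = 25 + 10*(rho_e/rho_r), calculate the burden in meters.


3.741 m

First, compute k:
rho_e / rho_r = 0.9 / 2.25 = 0.4
k = 25 + 10 * 0.4 = 29
Then, compute burden:
B = k * D / 1000 = 29 * 129 / 1000
= 3741 / 1000
= 3.741 m


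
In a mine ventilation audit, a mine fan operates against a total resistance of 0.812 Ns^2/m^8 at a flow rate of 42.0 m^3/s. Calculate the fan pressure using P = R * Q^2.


Compute Q^2:
Q^2 = 42.0^2 = 1764.0
Compute pressure:
P = R * Q^2 = 0.812 * 1764.0
= 1432.368 Pa

1432.368 Pa


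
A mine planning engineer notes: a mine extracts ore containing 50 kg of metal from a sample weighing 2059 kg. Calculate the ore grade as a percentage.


Ore grade = (metal mass / ore mass) * 100
= (50 / 2059) * 100
= 0.02428363283 * 100
= 2.4284%

2.4284%


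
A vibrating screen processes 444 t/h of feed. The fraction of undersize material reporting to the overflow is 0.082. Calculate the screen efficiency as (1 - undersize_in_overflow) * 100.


91.8%

Screen efficiency = (1 - fraction of undersize in overflow) * 100
= (1 - 0.082) * 100
= 0.918 * 100
= 91.8%


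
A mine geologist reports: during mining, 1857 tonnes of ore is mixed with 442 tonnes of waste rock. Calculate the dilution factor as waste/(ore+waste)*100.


19.2258%

Total material = ore + waste
= 1857 + 442 = 2299 tonnes
Dilution = waste / total * 100
= 442 / 2299 * 100
= 0.1922575033 * 100
= 19.2258%


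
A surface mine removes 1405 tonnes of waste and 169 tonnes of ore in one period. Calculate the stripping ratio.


Stripping ratio = waste tonnage / ore tonnage
= 1405 / 169
= 8.3136

8.3136


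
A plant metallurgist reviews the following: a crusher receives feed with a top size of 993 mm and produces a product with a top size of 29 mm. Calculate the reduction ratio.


34.2414

Reduction ratio = feed size / product size
= 993 / 29
= 34.2414


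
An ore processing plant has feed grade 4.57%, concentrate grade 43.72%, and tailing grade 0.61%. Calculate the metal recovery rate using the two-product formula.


87.8782%

Using the two-product formula:
R = 100 * c * (f - t) / (f * (c - t))
Numerator = 100 * 43.72 * (4.57 - 0.61)
= 100 * 43.72 * 3.96
= 17313.12
Denominator = 4.57 * (43.72 - 0.61)
= 4.57 * 43.11
= 197.0127
R = 17313.12 / 197.0127
= 87.8782%


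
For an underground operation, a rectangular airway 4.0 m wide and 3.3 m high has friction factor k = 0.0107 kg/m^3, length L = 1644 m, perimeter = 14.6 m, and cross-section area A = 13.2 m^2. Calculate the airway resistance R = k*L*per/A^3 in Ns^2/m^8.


0.1117 Ns^2/m^8

Compute the numerator:
k * L * per = 0.0107 * 1644 * 14.6
= 256.82568
Compute the denominator:
A^3 = 13.2^3 = 2299.968
Resistance:
R = 256.82568 / 2299.968
= 0.1117 Ns^2/m^8


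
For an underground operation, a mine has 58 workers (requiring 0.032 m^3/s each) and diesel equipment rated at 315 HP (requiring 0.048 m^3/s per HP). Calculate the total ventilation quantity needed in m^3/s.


16.976 m^3/s

Airflow for workers:
Q_people = 58 * 0.032 = 1.856 m^3/s
Airflow for diesel equipment:
Q_diesel = 315 * 0.048 = 15.12 m^3/s
Total ventilation:
Q_total = 1.856 + 15.12
= 16.976 m^3/s


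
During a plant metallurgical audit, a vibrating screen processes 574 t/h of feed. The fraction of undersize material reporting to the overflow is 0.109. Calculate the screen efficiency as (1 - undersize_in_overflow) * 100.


89.1%

Screen efficiency = (1 - fraction of undersize in overflow) * 100
= (1 - 0.109) * 100
= 0.891 * 100
= 89.1%


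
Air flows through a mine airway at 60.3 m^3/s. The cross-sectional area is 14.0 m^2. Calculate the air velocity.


4.3071 m/s

Velocity = flow rate / cross-sectional area
= 60.3 / 14.0
= 4.3071 m/s


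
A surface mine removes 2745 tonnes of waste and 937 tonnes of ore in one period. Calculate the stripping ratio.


2.9296

Stripping ratio = waste tonnage / ore tonnage
= 2745 / 937
= 2.9296


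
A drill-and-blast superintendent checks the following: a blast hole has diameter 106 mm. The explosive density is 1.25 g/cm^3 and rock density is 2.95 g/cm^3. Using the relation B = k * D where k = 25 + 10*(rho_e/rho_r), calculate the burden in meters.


First, compute k:
rho_e / rho_r = 1.25 / 2.95 = 0.4237288136
k = 25 + 10 * 0.4237288136 = 29.23728814
Then, compute burden:
B = k * D / 1000 = 29.23728814 * 106 / 1000
= 3099.152542 / 1000
= 3.0992 m

3.0992 m


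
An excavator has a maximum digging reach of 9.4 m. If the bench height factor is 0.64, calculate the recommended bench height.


Bench height = reach * factor
= 9.4 * 0.64
= 6.016 m

6.016 m


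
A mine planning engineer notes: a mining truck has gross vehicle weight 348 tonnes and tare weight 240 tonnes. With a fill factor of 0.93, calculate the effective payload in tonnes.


100.44 tonnes

Maximum payload = gross - tare
= 348 - 240 = 108 tonnes
Effective payload = max payload * fill factor
= 108 * 0.93
= 100.44 tonnes


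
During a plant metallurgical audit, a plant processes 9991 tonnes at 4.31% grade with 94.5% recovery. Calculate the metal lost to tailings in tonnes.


Total metal in feed:
= 9991 * 4.31 / 100 = 430.6121 tonnes
Metal recovered:
= 430.6121 * 94.5 / 100 = 406.9284345 tonnes
Metal lost to tailings:
= 430.6121 - 406.9284345
= 23.6837 tonnes

23.6837 tonnes


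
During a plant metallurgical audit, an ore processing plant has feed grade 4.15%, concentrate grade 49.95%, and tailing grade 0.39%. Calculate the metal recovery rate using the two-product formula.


91.3154%

Using the two-product formula:
R = 100 * c * (f - t) / (f * (c - t))
Numerator = 100 * 49.95 * (4.15 - 0.39)
= 100 * 49.95 * 3.76
= 18781.2
Denominator = 4.15 * (49.95 - 0.39)
= 4.15 * 49.56
= 205.674
R = 18781.2 / 205.674
= 91.3154%
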